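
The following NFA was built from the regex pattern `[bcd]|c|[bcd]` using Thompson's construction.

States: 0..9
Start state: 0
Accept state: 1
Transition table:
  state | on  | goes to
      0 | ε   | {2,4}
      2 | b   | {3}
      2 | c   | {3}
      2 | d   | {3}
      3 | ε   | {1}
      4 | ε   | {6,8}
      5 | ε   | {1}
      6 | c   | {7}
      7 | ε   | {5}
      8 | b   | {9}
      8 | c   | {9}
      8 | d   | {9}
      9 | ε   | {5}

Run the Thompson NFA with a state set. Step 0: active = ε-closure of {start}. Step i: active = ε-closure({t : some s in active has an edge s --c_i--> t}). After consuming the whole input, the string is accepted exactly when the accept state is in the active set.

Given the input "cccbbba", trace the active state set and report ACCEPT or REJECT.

S₀ = ε-closure({0}) = {0,2,4,6,8}
'c' @ 1: {1,3,5,7,9}  [accepting]
'c' @ 2: {}  — dead — no transitions
rest 'cbbba' ignored (set empty)
final: {}; accept 1 not in set

Answer: REJECT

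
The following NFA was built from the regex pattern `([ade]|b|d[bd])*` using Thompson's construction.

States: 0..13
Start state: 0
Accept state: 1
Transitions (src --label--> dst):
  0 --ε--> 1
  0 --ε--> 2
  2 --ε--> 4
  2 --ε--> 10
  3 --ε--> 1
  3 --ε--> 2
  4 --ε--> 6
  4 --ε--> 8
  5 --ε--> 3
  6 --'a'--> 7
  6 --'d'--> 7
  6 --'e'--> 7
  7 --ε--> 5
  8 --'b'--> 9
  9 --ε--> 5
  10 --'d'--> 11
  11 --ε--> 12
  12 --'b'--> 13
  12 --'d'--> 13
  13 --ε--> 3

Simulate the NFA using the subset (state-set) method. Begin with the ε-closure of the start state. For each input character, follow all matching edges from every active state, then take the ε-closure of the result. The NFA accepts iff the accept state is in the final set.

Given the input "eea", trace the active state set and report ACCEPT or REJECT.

Answer: ACCEPT

Trace:
start: ε-closure({0}) = {0,1,2,4,6,8,10}
'e' @ 1: {1,2,3,4,5,6,7,8,10}  [accepting]
'e' @ 2: {1,2,3,4,5,6,7,8,10}  [accepting]
'a' @ 3: {1,2,3,4,5,6,7,8,10}  [accepting]
after full input: {1,2,3,4,5,6,7,8,10}  (accept=1 in)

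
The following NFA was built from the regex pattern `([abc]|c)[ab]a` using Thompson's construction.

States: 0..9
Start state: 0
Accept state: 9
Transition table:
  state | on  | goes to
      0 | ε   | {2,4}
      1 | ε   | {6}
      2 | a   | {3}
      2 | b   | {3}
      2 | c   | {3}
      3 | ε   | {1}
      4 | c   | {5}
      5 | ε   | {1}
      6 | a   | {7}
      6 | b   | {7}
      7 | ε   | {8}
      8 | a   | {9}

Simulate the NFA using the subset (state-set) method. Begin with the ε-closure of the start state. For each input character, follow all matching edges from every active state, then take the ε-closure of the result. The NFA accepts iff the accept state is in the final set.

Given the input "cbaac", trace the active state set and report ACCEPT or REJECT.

start: ε-closure({0}) = {0,2,4}
'c' @ 1: {1,3,5,6}
'b' @ 2: {7,8}
'a' @ 3: {9}  ✓accept
'a' @ 4: {}  — dead — no transitions
rest 'c' ignored (set empty)
final: {}; accept 9 not in set

Answer: REJECT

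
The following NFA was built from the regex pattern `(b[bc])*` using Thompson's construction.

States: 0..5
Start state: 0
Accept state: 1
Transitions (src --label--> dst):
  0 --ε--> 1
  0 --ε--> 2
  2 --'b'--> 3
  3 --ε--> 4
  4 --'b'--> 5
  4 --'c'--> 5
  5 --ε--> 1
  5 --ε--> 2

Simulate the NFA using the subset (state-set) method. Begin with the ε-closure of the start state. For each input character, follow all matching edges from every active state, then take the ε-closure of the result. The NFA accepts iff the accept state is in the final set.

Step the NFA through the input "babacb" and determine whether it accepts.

Answer: REJECT

Steps:
initial (ε-close {0}): {0,1,2}
'b' @ 1: {3,4}
'a' @ 2: {}  — state set empty
rest 'bacb' ignored (set empty)
end set {} — state 1 not in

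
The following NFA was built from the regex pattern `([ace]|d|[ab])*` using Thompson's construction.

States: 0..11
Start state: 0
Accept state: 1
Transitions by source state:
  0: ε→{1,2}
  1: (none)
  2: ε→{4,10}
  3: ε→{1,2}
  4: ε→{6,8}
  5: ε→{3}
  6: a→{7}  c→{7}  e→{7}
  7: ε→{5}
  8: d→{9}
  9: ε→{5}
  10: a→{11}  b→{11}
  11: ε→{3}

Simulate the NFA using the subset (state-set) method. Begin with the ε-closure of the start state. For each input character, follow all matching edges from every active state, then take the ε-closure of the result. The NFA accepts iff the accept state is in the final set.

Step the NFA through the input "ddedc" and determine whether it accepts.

Answer: ACCEPT

Steps:
initial (ε-close {0}): {0,1,2,4,6,8,10}
'd' @ 1: {1,2,3,4,5,6,8,9,10}  ✓accept
'd' @ 2: {1,2,3,4,5,6,8,9,10}  ✓accept
'e' @ 3: {1,2,3,4,5,6,7,8,10}  ✓accept
'd' @ 4: {1,2,3,4,5,6,8,9,10}  ✓accept
'c' @ 5: {1,2,3,4,5,6,7,8,10}  ✓accept
final: {1,2,3,4,5,6,7,8,10}; accept 1 in set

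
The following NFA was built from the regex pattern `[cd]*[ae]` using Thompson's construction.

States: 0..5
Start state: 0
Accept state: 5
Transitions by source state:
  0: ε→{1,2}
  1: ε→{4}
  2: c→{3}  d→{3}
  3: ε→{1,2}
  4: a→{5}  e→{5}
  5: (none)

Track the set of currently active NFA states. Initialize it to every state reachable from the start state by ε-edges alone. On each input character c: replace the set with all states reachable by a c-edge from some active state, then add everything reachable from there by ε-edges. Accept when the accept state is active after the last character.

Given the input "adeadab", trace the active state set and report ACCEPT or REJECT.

Answer: REJECT

Steps:
initial (ε-close {0}): {0,1,2,4}
'a' @ 1: {5}  [accepting]
'd' @ 2: {}  — state set empty
rest 'eadab' ignored (set empty)
after full input: {}  (accept=5 not in)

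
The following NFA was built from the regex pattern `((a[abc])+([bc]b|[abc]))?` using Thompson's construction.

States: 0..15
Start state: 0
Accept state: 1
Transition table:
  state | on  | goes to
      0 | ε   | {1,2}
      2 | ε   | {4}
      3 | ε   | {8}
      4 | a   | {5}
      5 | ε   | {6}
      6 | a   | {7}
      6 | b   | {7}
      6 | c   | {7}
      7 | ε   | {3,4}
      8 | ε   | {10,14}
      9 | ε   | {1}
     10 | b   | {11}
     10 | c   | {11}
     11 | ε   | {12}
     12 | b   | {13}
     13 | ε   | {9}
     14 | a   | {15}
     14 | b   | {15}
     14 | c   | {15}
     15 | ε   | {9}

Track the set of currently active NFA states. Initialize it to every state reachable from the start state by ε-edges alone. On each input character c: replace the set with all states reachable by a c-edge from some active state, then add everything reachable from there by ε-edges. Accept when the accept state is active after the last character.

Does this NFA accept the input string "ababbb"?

S₀ = ε-closure({0}) = {0,1,2,4}
'a' @ 1: {5,6}
'b' @ 2: {3,4,7,8,10,14}
'a' @ 3: {1,5,6,9,15}  [accepting]
'b' @ 4: {3,4,7,8,10,14}
'b' @ 5: {1,9,11,12,15}  [accepting]
'b' @ 6: {1,9,13}  [accepting]
end set {1,9,13} — state 1 in

Answer: ACCEPT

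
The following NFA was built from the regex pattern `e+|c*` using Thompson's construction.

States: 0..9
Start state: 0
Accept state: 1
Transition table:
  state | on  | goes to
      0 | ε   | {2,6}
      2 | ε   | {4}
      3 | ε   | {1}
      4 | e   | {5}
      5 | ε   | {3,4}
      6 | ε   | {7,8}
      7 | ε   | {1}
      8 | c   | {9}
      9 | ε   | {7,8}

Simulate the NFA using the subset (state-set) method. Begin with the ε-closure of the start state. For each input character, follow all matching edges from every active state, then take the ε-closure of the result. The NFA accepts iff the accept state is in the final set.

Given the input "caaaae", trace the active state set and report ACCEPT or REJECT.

initial (ε-close {0}): {0,1,2,4,6,7,8}
'c' @ 1: {1,7,8,9}  (accept∈set)
'a' @ 2: {}  — no active states
rest 'aaae' ignored (set empty)
final: {}; accept 1 not in set

Answer: REJECT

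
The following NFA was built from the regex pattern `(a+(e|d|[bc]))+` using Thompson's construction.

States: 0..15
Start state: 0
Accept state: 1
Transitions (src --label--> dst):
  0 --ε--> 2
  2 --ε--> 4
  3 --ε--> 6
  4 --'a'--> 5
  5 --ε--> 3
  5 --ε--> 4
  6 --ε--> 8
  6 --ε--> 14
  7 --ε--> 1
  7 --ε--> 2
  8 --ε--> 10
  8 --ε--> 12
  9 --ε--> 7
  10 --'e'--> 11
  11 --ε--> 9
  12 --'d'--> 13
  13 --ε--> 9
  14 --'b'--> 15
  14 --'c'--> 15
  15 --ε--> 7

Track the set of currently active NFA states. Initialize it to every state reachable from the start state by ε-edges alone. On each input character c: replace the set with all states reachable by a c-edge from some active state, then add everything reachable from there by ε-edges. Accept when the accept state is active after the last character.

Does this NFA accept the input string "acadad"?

Answer: ACCEPT

Trace:
S₀ = ε-closure({0}) = {0,2,4}
'a' @ 1: {3,4,5,6,8,10,12,14}
'c' @ 2: {1,2,4,7,15}  (accept∈set)
'a' @ 3: {3,4,5,6,8,10,12,14}
'd' @ 4: {1,2,4,7,9,13}  (accept∈set)
'a' @ 5: {3,4,5,6,8,10,12,14}
'd' @ 6: {1,2,4,7,9,13}  (accept∈set)
end set {1,2,4,7,9,13} — state 1 in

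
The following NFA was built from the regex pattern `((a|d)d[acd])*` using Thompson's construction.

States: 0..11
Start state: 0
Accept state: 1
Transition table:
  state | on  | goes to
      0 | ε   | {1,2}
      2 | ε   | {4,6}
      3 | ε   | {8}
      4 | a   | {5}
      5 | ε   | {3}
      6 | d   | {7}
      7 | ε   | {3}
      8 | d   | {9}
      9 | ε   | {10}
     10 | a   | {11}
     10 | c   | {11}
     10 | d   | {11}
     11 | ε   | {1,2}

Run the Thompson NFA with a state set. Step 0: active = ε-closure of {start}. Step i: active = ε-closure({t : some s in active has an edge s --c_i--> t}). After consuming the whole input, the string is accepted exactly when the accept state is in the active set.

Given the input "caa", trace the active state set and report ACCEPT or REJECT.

initial (ε-close {0}): {0,1,2,4,6}
'c' @ 1: {}  — dead — no transitions
rest 'aa' ignored (set empty)
final: {}; accept 1 not in set

Answer: REJECT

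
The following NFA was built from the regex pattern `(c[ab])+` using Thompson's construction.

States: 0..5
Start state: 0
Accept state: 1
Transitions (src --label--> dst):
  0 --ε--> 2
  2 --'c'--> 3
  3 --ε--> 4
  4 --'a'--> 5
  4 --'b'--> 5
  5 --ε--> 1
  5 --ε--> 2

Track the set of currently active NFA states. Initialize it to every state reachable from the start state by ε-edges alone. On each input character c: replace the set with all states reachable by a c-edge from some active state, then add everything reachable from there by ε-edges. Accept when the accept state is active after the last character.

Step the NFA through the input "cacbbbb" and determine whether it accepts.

Answer: REJECT

Derivation:
initial (ε-close {0}): {0,2}
'c' @ 1: {3,4}
'a' @ 2: {1,2,5}  [accepting]
'c' @ 3: {3,4}
'b' @ 4: {1,2,5}  [accepting]
'b' @ 5: {}  — dead — no transitions
rest 'bb' ignored (set empty)
final: {}; accept 1 not in set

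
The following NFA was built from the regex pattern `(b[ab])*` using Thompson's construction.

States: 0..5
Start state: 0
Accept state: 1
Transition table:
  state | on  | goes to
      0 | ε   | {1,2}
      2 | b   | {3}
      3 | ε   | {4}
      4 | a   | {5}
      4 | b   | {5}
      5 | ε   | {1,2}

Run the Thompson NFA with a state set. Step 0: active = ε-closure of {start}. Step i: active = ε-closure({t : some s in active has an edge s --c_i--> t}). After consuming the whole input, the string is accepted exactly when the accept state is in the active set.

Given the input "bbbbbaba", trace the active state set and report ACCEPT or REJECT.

Answer: ACCEPT

Steps:
start: ε-closure({0}) = {0,1,2}
'b' @ 1: {3,4}
'b' @ 2: {1,2,5}  ✓accept
'b' @ 3: {3,4}
'b' @ 4: {1,2,5}  ✓accept
'b' @ 5: {3,4}
'a' @ 6: {1,2,5}  ✓accept
'b' @ 7: {3,4}
'a' @ 8: {1,2,5}  ✓accept
after full input: {1,2,5}  (accept=1 in)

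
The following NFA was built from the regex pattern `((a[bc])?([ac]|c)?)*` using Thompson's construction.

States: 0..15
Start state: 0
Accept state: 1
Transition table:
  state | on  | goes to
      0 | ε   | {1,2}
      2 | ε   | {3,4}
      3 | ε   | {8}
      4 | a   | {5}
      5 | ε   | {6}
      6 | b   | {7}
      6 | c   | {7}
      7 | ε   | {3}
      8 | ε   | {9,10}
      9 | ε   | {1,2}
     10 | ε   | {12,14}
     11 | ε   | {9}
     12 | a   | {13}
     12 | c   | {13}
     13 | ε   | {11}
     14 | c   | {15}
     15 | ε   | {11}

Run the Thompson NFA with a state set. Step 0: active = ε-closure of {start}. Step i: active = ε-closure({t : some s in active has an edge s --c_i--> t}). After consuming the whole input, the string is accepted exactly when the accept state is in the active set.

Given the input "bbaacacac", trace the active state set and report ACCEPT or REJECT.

Answer: REJECT

Derivation:
start: ε-closure({0}) = {0,1,2,3,4,8,9,10,12,14}
'b' @ 1: {}  — no active states
rest 'baacacac' ignored (set empty)
final: {}; accept 1 not in set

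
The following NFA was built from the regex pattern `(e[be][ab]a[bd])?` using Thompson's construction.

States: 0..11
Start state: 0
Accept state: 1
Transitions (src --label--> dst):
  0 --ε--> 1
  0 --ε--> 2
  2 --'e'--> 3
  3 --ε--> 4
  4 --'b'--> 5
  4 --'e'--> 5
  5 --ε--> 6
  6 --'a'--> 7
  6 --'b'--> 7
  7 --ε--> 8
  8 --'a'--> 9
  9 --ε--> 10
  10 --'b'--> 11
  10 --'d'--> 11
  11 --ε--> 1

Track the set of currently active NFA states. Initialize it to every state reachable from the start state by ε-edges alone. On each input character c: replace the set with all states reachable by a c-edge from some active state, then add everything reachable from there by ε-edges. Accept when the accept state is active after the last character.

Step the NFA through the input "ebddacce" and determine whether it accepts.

Answer: REJECT

Steps:
S₀ = ε-closure({0}) = {0,1,2}
'e' @ 1: {3,4}
'b' @ 2: {5,6}
'd' @ 3: {}  — dead — no transitions
rest 'dacce' ignored (set empty)
after full input: {}  (accept=1 not in)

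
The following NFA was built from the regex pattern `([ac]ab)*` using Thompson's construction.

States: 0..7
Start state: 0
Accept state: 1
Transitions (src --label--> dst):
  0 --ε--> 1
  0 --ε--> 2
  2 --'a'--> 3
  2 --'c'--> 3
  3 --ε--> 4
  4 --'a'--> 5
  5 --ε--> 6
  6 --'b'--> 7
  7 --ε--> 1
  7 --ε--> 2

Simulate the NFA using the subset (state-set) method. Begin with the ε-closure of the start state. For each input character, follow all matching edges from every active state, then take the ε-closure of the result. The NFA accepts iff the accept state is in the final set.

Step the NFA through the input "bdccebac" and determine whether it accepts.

Answer: REJECT

Steps:
S₀ = ε-closure({0}) = {0,1,2}
'b' @ 1: {}  — no active states
rest 'dccebac' ignored (set empty)
end set {} — state 1 not in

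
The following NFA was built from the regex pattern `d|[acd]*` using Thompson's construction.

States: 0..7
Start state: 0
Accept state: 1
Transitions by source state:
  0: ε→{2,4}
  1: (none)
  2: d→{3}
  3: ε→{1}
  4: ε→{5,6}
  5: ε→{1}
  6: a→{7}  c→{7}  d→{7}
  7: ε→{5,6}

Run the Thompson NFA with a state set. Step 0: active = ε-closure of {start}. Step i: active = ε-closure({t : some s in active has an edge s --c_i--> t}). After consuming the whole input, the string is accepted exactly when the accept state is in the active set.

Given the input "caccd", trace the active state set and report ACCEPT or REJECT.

Answer: ACCEPT

Trace:
initial (ε-close {0}): {0,1,2,4,5,6}
'c' @ 1: {1,5,6,7}  (accept∈set)
'a' @ 2: {1,5,6,7}  (accept∈set)
'c' @ 3: {1,5,6,7}  (accept∈set)
'c' @ 4: {1,5,6,7}  (accept∈set)
'd' @ 5: {1,5,6,7}  (accept∈set)
end set {1,5,6,7} — state 1 in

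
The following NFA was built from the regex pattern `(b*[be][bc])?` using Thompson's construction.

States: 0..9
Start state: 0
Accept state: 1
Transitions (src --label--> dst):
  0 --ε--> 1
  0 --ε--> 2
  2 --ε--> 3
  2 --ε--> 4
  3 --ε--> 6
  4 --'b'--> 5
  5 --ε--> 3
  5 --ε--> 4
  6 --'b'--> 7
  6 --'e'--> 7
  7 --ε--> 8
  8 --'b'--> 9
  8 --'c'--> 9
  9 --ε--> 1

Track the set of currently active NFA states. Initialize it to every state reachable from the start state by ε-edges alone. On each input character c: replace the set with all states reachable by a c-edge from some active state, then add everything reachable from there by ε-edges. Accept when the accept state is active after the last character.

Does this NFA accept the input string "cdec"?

start: ε-closure({0}) = {0,1,2,3,4,6}
'c' @ 1: {}  — state set empty
rest 'dec' ignored (set empty)
after full input: {}  (accept=1 not in)

Answer: REJECT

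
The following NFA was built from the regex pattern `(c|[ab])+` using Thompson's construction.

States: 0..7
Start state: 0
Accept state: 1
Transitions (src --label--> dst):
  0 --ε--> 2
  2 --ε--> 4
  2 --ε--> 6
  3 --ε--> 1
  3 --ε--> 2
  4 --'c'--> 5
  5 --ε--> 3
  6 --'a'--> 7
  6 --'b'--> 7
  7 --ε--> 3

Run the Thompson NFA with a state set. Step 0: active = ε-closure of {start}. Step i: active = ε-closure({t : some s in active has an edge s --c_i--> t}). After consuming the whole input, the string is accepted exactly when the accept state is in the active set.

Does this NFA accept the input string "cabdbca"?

Answer: REJECT

Trace:
initial (ε-close {0}): {0,2,4,6}
'c' @ 1: {1,2,3,4,5,6}  (accept∈set)
'a' @ 2: {1,2,3,4,6,7}  (accept∈set)
'b' @ 3: {1,2,3,4,6,7}  (accept∈set)
'd' @ 4: {}  — no active states
rest 'bca' ignored (set empty)
after full input: {}  (accept=1 not in)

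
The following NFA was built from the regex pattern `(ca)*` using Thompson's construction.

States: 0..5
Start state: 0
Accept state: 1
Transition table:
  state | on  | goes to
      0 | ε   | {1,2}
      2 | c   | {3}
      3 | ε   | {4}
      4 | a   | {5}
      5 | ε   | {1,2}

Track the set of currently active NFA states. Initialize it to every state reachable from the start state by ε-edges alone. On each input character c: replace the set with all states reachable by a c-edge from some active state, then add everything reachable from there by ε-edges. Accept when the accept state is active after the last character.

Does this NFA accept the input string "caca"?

Answer: ACCEPT

Steps:
S₀ = ε-closure({0}) = {0,1,2}
'c' @ 1: {3,4}
'a' @ 2: {1,2,5}  [accepting]
'c' @ 3: {3,4}
'a' @ 4: {1,2,5}  [accepting]
end set {1,2,5} — state 1 in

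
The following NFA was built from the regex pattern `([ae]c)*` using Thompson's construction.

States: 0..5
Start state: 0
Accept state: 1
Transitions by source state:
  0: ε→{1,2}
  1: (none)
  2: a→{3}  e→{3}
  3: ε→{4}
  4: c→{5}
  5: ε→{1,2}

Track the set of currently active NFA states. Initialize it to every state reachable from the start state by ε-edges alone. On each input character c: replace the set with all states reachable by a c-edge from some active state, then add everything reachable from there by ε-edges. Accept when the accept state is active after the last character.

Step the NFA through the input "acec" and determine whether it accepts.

Answer: ACCEPT

Derivation:
S₀ = ε-closure({0}) = {0,1,2}
'a' @ 1: {3,4}
'c' @ 2: {1,2,5}  ✓accept
'e' @ 3: {3,4}
'c' @ 4: {1,2,5}  ✓accept
end set {1,2,5} — state 1 in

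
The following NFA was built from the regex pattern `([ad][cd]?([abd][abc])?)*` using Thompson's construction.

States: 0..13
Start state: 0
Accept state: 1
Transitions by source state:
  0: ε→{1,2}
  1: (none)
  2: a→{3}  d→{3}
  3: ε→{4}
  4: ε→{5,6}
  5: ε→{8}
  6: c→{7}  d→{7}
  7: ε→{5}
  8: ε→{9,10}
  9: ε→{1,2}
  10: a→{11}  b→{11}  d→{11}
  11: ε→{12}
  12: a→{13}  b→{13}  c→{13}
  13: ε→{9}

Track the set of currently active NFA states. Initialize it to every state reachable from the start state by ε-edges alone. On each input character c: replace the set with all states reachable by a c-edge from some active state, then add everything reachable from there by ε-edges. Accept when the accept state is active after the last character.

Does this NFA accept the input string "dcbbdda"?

start: ε-closure({0}) = {0,1,2}
'd' @ 1: {1,2,3,4,5,6,8,9,10}  ✓accept
'c' @ 2: {1,2,5,7,8,9,10}  ✓accept
'b' @ 3: {11,12}
'b' @ 4: {1,2,9,13}  ✓accept
'd' @ 5: {1,2,3,4,5,6,8,9,10}  ✓accept
'd' @ 6: {1,2,3,4,5,6,7,8,9,10,11,12}  ✓accept
'a' @ 7: {1,2,3,4,5,6,8,9,10,11,12,13}  ✓accept
end set {1,2,3,4,5,6,8,9,10,11,12,13} — state 1 in

Answer: ACCEPT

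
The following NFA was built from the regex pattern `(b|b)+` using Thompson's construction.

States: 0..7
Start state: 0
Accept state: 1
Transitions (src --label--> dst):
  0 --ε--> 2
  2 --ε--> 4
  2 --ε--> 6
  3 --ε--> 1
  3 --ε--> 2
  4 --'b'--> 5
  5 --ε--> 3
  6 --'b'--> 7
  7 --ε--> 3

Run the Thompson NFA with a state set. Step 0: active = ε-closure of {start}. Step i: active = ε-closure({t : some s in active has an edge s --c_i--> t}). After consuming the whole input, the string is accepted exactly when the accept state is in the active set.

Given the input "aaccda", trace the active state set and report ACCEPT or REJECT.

start: ε-closure({0}) = {0,2,4,6}
'a' @ 1: {}  — dead — no transitions
rest 'accda' ignored (set empty)
final: {}; accept 1 not in set

Answer: REJECT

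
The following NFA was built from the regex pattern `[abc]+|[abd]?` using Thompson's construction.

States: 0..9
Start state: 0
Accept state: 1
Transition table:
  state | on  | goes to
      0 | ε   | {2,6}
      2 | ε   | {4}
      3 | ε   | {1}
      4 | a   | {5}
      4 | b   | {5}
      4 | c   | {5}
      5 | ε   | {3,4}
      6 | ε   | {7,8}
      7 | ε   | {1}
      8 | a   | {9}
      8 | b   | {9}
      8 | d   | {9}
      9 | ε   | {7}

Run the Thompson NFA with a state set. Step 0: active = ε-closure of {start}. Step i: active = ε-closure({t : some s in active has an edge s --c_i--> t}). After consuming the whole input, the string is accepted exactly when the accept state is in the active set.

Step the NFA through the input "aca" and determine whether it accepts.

start: ε-closure({0}) = {0,1,2,4,6,7,8}
'a' @ 1: {1,3,4,5,7,9}  [accepting]
'c' @ 2: {1,3,4,5}  [accepting]
'a' @ 3: {1,3,4,5}  [accepting]
after full input: {1,3,4,5}  (accept=1 in)

Answer: ACCEPT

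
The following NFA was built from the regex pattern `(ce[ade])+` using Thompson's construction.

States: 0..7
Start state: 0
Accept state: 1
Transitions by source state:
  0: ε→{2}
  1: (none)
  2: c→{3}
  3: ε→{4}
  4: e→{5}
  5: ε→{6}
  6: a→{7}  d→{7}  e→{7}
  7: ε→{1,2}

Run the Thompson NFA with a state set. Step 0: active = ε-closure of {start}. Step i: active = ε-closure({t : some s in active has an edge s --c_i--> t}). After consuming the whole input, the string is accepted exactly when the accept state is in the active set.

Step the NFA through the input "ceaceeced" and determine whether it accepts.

S₀ = ε-closure({0}) = {0,2}
'c' @ 1: {3,4}
'e' @ 2: {5,6}
'a' @ 3: {1,2,7}  [accepting]
'c' @ 4: {3,4}
'e' @ 5: {5,6}
'e' @ 6: {1,2,7}  [accepting]
'c' @ 7: {3,4}
'e' @ 8: {5,6}
'd' @ 9: {1,2,7}  [accepting]
final: {1,2,7}; accept 1 in set

Answer: ACCEPT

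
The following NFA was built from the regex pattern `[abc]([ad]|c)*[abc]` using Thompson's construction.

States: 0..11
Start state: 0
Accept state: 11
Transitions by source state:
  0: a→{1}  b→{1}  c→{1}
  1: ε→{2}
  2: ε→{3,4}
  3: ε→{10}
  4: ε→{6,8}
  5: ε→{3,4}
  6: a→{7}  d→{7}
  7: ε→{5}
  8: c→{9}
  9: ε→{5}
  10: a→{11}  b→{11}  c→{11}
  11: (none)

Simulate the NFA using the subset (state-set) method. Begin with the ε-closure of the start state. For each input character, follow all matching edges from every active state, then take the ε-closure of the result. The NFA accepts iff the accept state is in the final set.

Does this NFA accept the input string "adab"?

Answer: ACCEPT

Derivation:
S₀ = ε-closure({0}) = {0}
'a' @ 1: {1,2,3,4,6,8,10}
'd' @ 2: {3,4,5,6,7,8,10}
'a' @ 3: {3,4,5,6,7,8,10,11}  ✓accept
'b' @ 4: {11}  ✓accept
after full input: {11}  (accept=11 in)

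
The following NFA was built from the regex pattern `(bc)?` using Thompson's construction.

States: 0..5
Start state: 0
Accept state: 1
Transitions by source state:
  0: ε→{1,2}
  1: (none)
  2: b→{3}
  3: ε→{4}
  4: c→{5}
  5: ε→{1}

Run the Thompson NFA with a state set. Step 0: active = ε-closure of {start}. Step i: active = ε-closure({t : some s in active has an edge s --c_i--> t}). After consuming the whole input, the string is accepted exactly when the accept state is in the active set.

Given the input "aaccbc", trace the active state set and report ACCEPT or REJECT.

Answer: REJECT

Trace:
start: ε-closure({0}) = {0,1,2}
'a' @ 1: {}  — state set empty
rest 'accbc' ignored (set empty)
after full input: {}  (accept=1 not in)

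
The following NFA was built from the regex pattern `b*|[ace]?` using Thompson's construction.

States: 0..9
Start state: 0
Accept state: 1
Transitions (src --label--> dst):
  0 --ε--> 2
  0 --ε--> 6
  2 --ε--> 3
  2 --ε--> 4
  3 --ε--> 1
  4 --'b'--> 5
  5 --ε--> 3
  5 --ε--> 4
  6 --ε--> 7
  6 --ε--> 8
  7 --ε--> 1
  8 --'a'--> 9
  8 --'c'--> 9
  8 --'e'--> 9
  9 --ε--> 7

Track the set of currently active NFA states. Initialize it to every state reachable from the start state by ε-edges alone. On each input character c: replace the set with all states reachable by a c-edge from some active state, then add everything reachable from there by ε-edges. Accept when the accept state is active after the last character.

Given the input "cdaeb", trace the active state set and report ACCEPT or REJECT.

Answer: REJECT

Derivation:
initial (ε-close {0}): {0,1,2,3,4,6,7,8}
'c' @ 1: {1,7,9}  (accept∈set)
'd' @ 2: {}  — no active states
rest 'aeb' ignored (set empty)
after full input: {}  (accept=1 not in)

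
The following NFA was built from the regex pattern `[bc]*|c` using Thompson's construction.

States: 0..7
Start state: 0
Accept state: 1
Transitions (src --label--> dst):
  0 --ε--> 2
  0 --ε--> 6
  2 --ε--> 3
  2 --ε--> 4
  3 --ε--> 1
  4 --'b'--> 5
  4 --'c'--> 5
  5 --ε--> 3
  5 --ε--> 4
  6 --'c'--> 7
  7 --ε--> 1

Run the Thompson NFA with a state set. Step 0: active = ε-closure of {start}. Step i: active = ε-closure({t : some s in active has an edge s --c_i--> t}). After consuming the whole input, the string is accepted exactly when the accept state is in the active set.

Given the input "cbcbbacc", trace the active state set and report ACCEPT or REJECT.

S₀ = ε-closure({0}) = {0,1,2,3,4,6}
'c' @ 1: {1,3,4,5,7}  ✓accept
'b' @ 2: {1,3,4,5}  ✓accept
'c' @ 3: {1,3,4,5}  ✓accept
'b' @ 4: {1,3,4,5}  ✓accept
'b' @ 5: {1,3,4,5}  ✓accept
'a' @ 6: {}  — dead — no transitions
rest 'cc' ignored (set empty)
final: {}; accept 1 not in set

Answer: REJECT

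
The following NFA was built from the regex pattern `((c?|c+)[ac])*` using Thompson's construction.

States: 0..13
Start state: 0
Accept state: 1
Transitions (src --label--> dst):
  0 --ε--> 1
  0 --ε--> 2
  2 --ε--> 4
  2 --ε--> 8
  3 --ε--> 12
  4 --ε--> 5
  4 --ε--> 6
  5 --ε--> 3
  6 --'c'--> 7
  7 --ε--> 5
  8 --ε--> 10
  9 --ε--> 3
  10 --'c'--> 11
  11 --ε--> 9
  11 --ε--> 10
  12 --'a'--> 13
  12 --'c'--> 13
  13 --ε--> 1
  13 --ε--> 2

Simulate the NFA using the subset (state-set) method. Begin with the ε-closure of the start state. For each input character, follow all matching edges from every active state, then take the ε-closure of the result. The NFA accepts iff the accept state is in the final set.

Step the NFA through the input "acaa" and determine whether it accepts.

Answer: ACCEPT

Steps:
S₀ = ε-closure({0}) = {0,1,2,3,4,5,6,8,10,12}
'a' @ 1: {1,2,3,4,5,6,8,10,12,13}  ✓accept
'c' @ 2: {1,2,3,4,5,6,7,8,9,10,11,12,13}  ✓accept
'a' @ 3: {1,2,3,4,5,6,8,10,12,13}  ✓accept
'a' @ 4: {1,2,3,4,5,6,8,10,12,13}  ✓accept
end set {1,2,3,4,5,6,8,10,12,13} — state 1 in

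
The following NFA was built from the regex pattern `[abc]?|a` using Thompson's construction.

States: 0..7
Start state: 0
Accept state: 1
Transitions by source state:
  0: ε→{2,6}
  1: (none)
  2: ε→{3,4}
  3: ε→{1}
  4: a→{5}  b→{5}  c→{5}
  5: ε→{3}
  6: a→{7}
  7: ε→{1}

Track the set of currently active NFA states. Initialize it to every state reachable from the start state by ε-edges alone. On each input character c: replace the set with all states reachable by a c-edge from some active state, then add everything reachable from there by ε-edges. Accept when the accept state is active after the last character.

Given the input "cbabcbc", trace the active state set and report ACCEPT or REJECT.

initial (ε-close {0}): {0,1,2,3,4,6}
'c' @ 1: {1,3,5}  [accepting]
'b' @ 2: {}  — dead — no transitions
rest 'abcbc' ignored (set empty)
final: {}; accept 1 not in set

Answer: REJECT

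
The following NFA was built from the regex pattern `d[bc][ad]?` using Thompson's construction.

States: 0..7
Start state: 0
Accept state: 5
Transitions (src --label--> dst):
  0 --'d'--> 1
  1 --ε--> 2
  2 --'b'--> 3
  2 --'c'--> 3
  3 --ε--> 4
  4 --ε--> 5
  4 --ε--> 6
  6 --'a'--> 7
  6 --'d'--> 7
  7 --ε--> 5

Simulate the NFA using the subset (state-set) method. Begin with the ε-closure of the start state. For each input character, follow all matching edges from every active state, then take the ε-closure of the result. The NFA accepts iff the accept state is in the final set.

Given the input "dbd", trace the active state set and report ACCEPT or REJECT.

Answer: ACCEPT

Steps:
initial (ε-close {0}): {0}
'd' @ 1: {1,2}
'b' @ 2: {3,4,5,6}  [accepting]
'd' @ 3: {5,7}  [accepting]
final: {5,7}; accept 5 in set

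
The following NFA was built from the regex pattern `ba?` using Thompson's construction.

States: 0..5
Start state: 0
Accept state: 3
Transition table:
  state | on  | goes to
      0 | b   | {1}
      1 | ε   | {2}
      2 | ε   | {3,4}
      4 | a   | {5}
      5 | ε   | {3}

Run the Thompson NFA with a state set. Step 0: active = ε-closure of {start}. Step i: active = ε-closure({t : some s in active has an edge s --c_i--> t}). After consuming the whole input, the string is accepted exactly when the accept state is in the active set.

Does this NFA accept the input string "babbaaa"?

initial (ε-close {0}): {0}
'b' @ 1: {1,2,3,4}  ✓accept
'a' @ 2: {3,5}  ✓accept
'b' @ 3: {}  — state set empty
rest 'baaa' ignored (set empty)
after full input: {}  (accept=3 not in)

Answer: REJECT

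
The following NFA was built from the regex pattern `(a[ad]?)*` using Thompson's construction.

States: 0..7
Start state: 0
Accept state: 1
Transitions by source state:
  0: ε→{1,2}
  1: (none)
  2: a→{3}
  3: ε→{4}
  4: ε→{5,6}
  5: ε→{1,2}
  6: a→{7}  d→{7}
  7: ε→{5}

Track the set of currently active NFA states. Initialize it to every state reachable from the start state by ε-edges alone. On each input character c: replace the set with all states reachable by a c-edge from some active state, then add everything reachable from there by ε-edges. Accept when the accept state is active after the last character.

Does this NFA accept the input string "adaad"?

S₀ = ε-closure({0}) = {0,1,2}
'a' @ 1: {1,2,3,4,5,6}  ✓accept
'd' @ 2: {1,2,5,7}  ✓accept
'a' @ 3: {1,2,3,4,5,6}  ✓accept
'a' @ 4: {1,2,3,4,5,6,7}  ✓accept
'd' @ 5: {1,2,5,7}  ✓accept
after full input: {1,2,5,7}  (accept=1 in)

Answer: ACCEPT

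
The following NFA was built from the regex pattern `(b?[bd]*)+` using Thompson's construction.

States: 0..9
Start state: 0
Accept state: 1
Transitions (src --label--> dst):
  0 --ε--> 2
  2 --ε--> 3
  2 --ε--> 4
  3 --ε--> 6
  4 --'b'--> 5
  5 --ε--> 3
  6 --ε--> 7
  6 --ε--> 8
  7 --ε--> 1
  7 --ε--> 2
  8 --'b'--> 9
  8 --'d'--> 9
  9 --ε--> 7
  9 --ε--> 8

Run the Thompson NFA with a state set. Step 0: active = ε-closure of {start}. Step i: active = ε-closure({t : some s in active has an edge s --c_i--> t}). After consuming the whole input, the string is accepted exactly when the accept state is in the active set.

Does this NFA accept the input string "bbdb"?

Answer: ACCEPT

Derivation:
initial (ε-close {0}): {0,1,2,3,4,6,7,8}
'b' @ 1: {1,2,3,4,5,6,7,8,9}  [accepting]
'b' @ 2: {1,2,3,4,5,6,7,8,9}  [accepting]
'd' @ 3: {1,2,3,4,6,7,8,9}  [accepting]
'b' @ 4: {1,2,3,4,5,6,7,8,9}  [accepting]
final: {1,2,3,4,5,6,7,8,9}; accept 1 in set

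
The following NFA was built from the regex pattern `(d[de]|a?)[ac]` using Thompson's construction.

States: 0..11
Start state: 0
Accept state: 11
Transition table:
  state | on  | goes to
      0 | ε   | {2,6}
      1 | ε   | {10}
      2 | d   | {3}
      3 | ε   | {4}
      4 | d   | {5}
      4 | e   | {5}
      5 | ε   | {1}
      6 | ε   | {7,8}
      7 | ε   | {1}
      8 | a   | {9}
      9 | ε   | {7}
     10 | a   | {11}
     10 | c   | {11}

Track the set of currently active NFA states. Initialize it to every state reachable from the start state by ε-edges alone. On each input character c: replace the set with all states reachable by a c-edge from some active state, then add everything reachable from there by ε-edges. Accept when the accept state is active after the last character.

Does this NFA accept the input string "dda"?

Answer: ACCEPT

Trace:
start: ε-closure({0}) = {0,1,2,6,7,8,10}
'd' @ 1: {3,4}
'd' @ 2: {1,5,10}
'a' @ 3: {11}  [accepting]
after full input: {11}  (accept=11 in)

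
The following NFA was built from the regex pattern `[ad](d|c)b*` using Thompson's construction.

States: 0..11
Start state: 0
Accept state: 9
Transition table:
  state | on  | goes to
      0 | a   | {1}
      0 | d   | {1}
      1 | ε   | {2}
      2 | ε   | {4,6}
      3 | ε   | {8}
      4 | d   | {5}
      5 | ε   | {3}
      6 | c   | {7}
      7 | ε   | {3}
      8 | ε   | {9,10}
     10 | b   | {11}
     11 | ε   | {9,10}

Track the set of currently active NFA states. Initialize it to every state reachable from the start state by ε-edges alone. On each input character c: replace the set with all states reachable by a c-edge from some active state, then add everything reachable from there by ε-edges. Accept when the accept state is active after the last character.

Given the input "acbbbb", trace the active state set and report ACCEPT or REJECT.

Answer: ACCEPT

Derivation:
S₀ = ε-closure({0}) = {0}
'a' @ 1: {1,2,4,6}
'c' @ 2: {3,7,8,9,10}  (accept∈set)
'b' @ 3: {9,10,11}  (accept∈set)
'b' @ 4: {9,10,11}  (accept∈set)
'b' @ 5: {9,10,11}  (accept∈set)
'b' @ 6: {9,10,11}  (accept∈set)
after full input: {9,10,11}  (accept=9 in)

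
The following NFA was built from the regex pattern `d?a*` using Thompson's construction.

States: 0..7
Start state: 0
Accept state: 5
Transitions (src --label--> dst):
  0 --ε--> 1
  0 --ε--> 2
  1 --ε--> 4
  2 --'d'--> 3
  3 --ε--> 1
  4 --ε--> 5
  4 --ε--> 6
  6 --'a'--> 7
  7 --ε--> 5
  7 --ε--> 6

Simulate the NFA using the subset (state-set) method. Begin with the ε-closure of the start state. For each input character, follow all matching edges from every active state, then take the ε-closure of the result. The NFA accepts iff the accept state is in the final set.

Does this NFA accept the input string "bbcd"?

Answer: REJECT

Steps:
S₀ = ε-closure({0}) = {0,1,2,4,5,6}
'b' @ 1: {}  — dead — no transitions
rest 'bcd' ignored (set empty)
after full input: {}  (accept=5 not in)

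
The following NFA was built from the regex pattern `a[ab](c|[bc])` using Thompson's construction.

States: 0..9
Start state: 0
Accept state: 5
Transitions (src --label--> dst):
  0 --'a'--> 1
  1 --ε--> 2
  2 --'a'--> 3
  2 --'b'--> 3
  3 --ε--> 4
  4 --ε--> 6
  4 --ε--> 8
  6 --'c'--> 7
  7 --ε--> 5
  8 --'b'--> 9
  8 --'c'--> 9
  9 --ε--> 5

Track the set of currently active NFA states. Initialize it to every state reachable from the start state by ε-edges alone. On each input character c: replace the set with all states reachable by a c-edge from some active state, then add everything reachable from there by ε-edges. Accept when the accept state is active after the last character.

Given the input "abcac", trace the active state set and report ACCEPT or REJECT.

initial (ε-close {0}): {0}
'a' @ 1: {1,2}
'b' @ 2: {3,4,6,8}
'c' @ 3: {5,7,9}  ✓accept
'a' @ 4: {}  — state set empty
rest 'c' ignored (set empty)
end set {} — state 5 not in

Answer: REJECT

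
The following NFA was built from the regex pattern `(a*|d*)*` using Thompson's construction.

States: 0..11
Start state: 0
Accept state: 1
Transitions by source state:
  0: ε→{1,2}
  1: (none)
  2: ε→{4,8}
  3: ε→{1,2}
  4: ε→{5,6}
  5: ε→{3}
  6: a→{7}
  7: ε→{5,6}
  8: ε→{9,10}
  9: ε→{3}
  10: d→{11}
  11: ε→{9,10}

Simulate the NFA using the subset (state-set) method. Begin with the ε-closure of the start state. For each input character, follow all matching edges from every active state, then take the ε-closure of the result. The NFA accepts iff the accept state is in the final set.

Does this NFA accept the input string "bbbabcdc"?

Answer: REJECT

Steps:
initial (ε-close {0}): {0,1,2,3,4,5,6,8,9,10}
'b' @ 1: {}  — state set empty
rest 'bbabcdc' ignored (set empty)
after full input: {}  (accept=1 not in)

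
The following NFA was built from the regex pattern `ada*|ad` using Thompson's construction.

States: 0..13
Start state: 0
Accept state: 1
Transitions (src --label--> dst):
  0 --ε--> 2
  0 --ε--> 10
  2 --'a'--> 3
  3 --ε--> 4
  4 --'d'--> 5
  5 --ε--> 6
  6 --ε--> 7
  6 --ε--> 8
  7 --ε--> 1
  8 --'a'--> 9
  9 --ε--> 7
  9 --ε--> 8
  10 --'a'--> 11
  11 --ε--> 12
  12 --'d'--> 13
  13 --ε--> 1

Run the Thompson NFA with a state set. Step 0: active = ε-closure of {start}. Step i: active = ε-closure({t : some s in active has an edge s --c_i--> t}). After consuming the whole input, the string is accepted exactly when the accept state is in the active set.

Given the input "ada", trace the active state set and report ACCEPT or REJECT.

start: ε-closure({0}) = {0,2,10}
'a' @ 1: {3,4,11,12}
'd' @ 2: {1,5,6,7,8,13}  ✓accept
'a' @ 3: {1,7,8,9}  ✓accept
final: {1,7,8,9}; accept 1 in set

Answer: ACCEPT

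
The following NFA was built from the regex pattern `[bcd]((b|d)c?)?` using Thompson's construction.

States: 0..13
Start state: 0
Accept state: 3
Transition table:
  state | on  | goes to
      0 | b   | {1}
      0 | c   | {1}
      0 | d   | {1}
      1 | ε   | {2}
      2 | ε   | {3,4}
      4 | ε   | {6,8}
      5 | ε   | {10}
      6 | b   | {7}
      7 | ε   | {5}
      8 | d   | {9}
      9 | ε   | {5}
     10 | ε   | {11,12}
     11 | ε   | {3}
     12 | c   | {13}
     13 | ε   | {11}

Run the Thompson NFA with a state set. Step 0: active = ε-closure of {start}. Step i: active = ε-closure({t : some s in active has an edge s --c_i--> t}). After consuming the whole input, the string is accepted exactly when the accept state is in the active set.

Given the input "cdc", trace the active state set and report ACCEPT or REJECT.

initial (ε-close {0}): {0}
'c' @ 1: {1,2,3,4,6,8}  [accepting]
'd' @ 2: {3,5,9,10,11,12}  [accepting]
'c' @ 3: {3,11,13}  [accepting]
after full input: {3,11,13}  (accept=3 in)

Answer: ACCEPT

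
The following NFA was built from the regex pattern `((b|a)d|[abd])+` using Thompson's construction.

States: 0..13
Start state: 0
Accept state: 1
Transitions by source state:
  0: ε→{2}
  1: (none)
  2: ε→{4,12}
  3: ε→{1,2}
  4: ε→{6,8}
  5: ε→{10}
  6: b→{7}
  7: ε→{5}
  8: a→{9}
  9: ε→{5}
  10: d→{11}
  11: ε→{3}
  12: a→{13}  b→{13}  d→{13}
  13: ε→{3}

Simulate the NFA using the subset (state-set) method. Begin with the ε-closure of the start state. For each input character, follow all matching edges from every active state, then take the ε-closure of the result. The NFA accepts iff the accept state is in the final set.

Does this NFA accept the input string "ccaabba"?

S₀ = ε-closure({0}) = {0,2,4,6,8,12}
'c' @ 1: {}  — no active states
rest 'caabba' ignored (set empty)
end set {} — state 1 not in

Answer: REJECT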